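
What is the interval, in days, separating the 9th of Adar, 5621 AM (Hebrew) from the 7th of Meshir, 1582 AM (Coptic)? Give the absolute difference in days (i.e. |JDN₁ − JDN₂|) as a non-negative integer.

1820

First date → JDN 2400826; second date → JDN 2402646.
The interval is |2400826 − 2402646| = 1820 days.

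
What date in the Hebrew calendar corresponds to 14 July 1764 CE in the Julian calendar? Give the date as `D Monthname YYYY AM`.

25 Tammuz 5524 AM

The source date corresponds to 25 July 1764 in the Gregorian calendar (JDN 2365554).
That day falls on 25 Tammuz 5524 AM in the Hebrew calendar.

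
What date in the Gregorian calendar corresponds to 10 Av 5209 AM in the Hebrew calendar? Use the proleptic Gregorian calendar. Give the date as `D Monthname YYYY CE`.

Both dates share Julian Day Number 2250516; in the Gregorian calendar that is 8 August 1449 CE.

8 August 1449 CE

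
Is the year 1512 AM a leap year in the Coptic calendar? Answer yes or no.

no

1512 mod 4 = 0; in the Coptic calendar a year is leap when year mod 4 = 3, so it is a common year.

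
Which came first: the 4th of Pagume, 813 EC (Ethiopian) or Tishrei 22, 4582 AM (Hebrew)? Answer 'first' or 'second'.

First date → JDN 2021167; second date → JDN 2021194.
JDN 2021167 < JDN 2021194, so the first date is earlier.

first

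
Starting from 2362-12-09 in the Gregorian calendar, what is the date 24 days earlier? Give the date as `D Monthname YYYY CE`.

15 November 2362 CE

JDN of 2362-12-09 = 2584105.
2584105 − 24 = 2584081.
JDN 2584081 in the Gregorian calendar is 15 November 2362 CE.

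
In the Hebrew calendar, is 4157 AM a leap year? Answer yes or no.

Hebrew year 4157 is year 15 of its 19-year Metonic cycle; leap years are at positions 3, 6, 8, 11, 14, 17, 19, so it is a common year (12 months).

no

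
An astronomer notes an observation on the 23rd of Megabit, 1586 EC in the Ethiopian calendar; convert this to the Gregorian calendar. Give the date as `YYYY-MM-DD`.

1594-03-29

Julian Day Number of the source date = 2303344.
Converting JDN 2303344 to the Gregorian calendar gives 29 March 1594 CE.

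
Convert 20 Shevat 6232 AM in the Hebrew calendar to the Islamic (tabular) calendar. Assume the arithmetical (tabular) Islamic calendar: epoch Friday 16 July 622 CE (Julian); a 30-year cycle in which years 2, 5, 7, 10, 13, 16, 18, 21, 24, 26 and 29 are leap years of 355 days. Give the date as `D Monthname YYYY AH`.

The source date corresponds to 30 January 2472 in the Gregorian calendar (JDN 2623969).
That day falls on 18 Rabi' al-Thani 1907 AH in the tabular Islamic calendar.

18 Rabi' al-Thani 1907 AH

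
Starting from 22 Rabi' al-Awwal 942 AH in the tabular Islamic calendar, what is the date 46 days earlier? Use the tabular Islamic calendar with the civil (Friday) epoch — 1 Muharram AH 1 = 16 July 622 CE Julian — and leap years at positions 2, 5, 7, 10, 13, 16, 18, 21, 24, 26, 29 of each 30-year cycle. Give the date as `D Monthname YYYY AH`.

The starting date is JDN 2281979; 2281979 − 46 = 2281933.
JDN 2281933 corresponds to 5 Safar 942 AH.

5 Safar 942 AH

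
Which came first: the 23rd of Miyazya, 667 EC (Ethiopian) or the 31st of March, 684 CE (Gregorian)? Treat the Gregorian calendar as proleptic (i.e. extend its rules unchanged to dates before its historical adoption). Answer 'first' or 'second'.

first

Converting both to JDN: 1967709 vs 1970976; the smaller is the first.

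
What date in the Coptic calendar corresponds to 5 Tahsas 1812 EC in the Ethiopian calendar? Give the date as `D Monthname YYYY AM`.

5 Koiak 1536 AM

Julian Day Number of the source date = 2385783.
Converting JDN 2385783 to the Coptic calendar gives 5 Koiak 1536 AM.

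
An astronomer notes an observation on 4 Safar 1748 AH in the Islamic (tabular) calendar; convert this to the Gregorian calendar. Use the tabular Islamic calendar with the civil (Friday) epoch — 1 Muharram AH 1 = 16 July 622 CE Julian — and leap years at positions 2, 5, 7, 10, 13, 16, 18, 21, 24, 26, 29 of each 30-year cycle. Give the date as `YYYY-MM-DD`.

Julian Day Number of the source date = 2567552.
Converting JDN 2567552 to the Gregorian calendar gives 14 August 2317 CE.

2317-08-14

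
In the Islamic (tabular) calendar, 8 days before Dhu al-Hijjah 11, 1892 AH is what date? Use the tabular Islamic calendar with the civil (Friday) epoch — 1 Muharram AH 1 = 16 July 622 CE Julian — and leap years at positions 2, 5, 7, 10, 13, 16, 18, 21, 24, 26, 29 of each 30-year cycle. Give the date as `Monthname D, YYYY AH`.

The starting date is JDN 2618882; 2618882 − 8 = 2618874.
JDN 2618874 corresponds to Dhu al-Hijjah 3, 1892 AH.

Dhu al-Hijjah 3, 1892 AH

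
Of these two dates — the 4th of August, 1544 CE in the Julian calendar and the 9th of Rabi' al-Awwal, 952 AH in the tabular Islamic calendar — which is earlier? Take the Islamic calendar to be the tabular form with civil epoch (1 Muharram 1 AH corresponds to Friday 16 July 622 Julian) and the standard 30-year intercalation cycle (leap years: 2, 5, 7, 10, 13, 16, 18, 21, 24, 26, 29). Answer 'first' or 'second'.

Converting both to JDN: 2285220 vs 2285510; the smaller is the first.

first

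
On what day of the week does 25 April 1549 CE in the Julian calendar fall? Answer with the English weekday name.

This is JDN 2286945 (5 May 1549 Gregorian).
2286945 ≡ 3 (mod 7); counting from Monday = 0 gives Thursday.

Thursday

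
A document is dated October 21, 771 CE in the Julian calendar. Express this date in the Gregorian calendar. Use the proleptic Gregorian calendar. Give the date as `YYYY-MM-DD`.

0771-10-25

The Julian–Gregorian offset here is 4 days (Julian trailing).
21 October 771 Julian + 4 days → 25 October 771 Gregorian.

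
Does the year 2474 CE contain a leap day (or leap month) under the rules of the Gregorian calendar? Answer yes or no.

2474 is not divisible by 4, so it is a common year.

no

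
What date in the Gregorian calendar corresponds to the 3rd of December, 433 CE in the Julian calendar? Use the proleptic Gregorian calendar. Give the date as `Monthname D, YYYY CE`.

December 4, 433 CE

At this point the Julian calendar is 1 day behind the Gregorian.
3 December 433 Julian + 1 day → 4 December 433 Gregorian.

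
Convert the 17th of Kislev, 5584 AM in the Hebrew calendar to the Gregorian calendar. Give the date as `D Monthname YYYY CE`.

20 November 1823 CE

Both dates share Julian Day Number 2387220; in the Gregorian calendar that is 20 November 1823 CE.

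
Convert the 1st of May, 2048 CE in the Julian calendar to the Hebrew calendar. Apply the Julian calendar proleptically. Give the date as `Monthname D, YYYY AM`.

The source date corresponds to 14 May 2048 in the Gregorian calendar (JDN 2469211).
That day falls on 2 Sivan 5808 AM in the Hebrew calendar.

Sivan 2, 5808 AM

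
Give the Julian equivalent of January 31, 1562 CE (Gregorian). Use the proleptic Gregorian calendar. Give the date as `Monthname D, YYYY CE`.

January 21, 1562 CE

At this point the Julian calendar is 10 days behind the Gregorian.
31 January 1562 Gregorian − 10 days → 21 January 1562 Julian.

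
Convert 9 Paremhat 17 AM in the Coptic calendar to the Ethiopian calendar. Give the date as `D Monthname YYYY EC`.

9 Megabit 293 EC

Both dates share Julian Day Number 1831062; in the Ethiopian calendar that is 9 Megabit 293 EC.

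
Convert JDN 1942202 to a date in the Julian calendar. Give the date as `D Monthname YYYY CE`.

17 June 605 CE

JDN 1942202 is 20 June 605 in the proleptic Gregorian calendar.
In the Julian calendar that day is 17 June 605 CE.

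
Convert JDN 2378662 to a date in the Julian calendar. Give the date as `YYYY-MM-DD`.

JDN 2378662 is 15 June 1800 in the Gregorian calendar.
In the Julian calendar that day is 1800-06-03.

1800-06-03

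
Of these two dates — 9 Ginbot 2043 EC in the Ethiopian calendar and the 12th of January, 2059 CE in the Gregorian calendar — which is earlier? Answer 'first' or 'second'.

first

The two dates have Julian Day Numbers 2470309 and 2473106 respectively.
Since 2470309 < 2473106, the first date comes first.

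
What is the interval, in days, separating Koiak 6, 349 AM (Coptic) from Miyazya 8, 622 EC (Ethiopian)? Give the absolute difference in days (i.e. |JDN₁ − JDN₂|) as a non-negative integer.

974

JDN of the first date = 1952232.
JDN of the second date = 1951258.
|1951258 − 1952232| = 974.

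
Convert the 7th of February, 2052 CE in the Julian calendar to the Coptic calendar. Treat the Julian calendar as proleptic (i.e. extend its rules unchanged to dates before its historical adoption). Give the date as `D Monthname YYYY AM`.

12 Meshir 1768 AM

Both dates share Julian Day Number 2470588; in the Coptic calendar that is 12 Meshir 1768 AM.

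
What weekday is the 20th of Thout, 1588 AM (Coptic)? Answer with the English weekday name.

In the Gregorian calendar this is 30 September 1871 (JDN 2404701).
JDN 2404701 mod 7 = 5, and JDN 0 was a Monday, so this is a Saturday.

Saturday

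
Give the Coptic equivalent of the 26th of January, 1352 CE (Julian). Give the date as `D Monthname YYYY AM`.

The source date corresponds to 3 February 1352 in the proleptic Gregorian calendar (JDN 2214901).
That day falls on 30 Tobi 1068 AM in the Coptic calendar.

30 Tobi 1068 AM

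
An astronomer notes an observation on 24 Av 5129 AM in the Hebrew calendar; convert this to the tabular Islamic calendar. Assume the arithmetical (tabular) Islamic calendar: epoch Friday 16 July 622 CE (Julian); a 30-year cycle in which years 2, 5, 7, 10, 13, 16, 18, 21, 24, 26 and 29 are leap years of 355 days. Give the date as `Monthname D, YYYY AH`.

Both dates share Julian Day Number 2221295; in the tabular Islamic calendar that is 23 Dhu al-Hijjah 770 AH.

Dhu al-Hijjah 23, 770 AH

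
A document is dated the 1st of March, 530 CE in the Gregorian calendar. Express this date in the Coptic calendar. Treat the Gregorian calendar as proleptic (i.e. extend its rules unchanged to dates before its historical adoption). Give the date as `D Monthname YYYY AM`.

Julian Day Number of the source date = 1914698.
Converting JDN 1914698 to the Coptic calendar gives 3 Paremhat 246 AM.

3 Paremhat 246 AM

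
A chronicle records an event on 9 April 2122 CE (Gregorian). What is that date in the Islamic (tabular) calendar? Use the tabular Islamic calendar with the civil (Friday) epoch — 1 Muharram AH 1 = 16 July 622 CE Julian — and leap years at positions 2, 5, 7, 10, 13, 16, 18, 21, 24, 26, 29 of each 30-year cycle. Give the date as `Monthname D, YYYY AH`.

Shawwal 2, 1546 AH

Julian Day Number of the source date = 2496203.
Converting JDN 2496203 to the tabular Islamic calendar gives 2 Shawwal 1546 AH.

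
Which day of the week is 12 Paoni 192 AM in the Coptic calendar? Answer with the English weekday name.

This is JDN 1895074 (7 June 476 Gregorian).
Since JDN mod 7 = 6 (0 = Monday), the day is Sunday.

Sunday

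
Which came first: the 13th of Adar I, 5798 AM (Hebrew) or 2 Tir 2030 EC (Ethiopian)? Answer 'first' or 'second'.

second

First date → JDN 2465473; second date → JDN 2465434.
JDN 2465434 < JDN 2465473, so the second date is earlier.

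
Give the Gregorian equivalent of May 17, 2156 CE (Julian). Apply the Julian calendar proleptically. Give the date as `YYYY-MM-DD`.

For dates in this range the Gregorian date is 14 days ahead of the Julian.
17 May 2156 Julian + 14 days → 31 May 2156 Gregorian.

2156-05-31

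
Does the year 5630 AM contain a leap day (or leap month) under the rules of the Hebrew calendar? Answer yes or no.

Hebrew year 5630 is year 6 of its 19-year Metonic cycle; leap years are at positions 3, 6, 8, 11, 14, 17, 19, so it is a leap year (13 months).

yes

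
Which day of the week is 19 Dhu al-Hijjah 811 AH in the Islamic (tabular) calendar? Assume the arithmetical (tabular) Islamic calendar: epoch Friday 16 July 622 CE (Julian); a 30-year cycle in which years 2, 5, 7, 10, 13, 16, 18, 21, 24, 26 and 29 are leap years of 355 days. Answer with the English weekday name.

This is JDN 2235820 (14 May 1409 Gregorian).
2235820 ≡ 6 (mod 7); counting from Monday = 0 gives Sunday.

Sunday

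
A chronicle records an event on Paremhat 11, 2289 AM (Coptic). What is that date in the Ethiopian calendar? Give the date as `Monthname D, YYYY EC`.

Both dates share Julian Day Number 2660912; in the Ethiopian calendar that is 11 Megabit 2565 EC.

Megabit 11, 2565 EC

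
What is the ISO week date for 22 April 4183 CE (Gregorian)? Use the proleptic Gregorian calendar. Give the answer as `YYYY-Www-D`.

The weekday is Tuesday (ISO weekday 2).
That Tuesday belongs to ISO week 17 of ISO year 4183.

4183-W17-2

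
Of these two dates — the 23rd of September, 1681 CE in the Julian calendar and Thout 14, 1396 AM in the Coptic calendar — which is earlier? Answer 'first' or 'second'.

First date → JDN 2335309; second date → JDN 2334567.
JDN 2334567 < JDN 2335309, so the second date is earlier.

second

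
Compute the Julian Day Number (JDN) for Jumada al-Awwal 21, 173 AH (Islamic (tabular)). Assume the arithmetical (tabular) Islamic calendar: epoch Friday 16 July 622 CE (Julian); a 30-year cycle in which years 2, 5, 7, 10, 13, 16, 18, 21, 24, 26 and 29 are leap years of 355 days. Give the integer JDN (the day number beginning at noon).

In the proleptic Gregorian calendar the same day is 20 October 789.
JDN 2299161 is 15 October 1582 CE (Gregorian); the target day is −289632 days from there, so JDN = 2009529.

2009529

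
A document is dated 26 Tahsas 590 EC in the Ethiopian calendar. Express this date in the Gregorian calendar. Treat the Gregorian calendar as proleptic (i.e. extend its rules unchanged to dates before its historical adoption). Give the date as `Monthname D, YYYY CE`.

Julian Day Number of the source date = 1939468.
Converting JDN 1939468 to the Gregorian calendar gives 24 December 597 CE.

December 24, 597 CE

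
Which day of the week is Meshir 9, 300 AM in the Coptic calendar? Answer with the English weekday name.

This is JDN 1934398 (6 February 584 Gregorian).
JDN 1934398 mod 7 = 4, and JDN 0 was a Monday, so this is a Friday.

Friday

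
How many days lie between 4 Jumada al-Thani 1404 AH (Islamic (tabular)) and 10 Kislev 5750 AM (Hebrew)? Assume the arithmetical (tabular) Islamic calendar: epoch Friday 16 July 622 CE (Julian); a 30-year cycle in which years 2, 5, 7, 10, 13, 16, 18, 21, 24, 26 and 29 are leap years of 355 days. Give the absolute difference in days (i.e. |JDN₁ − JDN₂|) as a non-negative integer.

First date → JDN 2445767; second date → JDN 2447869.
The interval is |2445767 − 2447869| = 2102 days.

2102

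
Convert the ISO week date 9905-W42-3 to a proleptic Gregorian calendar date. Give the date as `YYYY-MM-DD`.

9905-10-18

ISO week 1 of 9905 is the week containing the first Thursday of 9905.
Week 42, day 3 (Wednesday) lands on 9905-10-18.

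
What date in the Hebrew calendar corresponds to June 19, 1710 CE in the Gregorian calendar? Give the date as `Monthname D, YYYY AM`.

Sivan 21, 5470 AM

Julian Day Number of the source date = 2345794.
Converting JDN 2345794 to the Hebrew calendar gives 21 Sivan 5470 AM.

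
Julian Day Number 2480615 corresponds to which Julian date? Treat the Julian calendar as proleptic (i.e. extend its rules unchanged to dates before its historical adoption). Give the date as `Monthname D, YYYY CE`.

JDN 2480615 is 4 August 2079 in the Gregorian calendar.
In the Julian calendar that day is July 22, 2079 CE.

July 22, 2079 CE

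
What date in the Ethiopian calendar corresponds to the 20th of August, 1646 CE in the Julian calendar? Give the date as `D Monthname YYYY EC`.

The source date corresponds to 30 August 1646 in the Gregorian calendar (JDN 2322491).
That day falls on 27 Nehase 1638 EC in the Ethiopian calendar.

27 Nehase 1638 EC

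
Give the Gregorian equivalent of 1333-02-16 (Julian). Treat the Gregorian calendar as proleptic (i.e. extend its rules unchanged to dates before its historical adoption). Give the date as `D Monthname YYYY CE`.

At this point the Julian calendar is 8 days behind the Gregorian.
16 February 1333 Julian + 8 days → 24 February 1333 Gregorian.

24 February 1333 CE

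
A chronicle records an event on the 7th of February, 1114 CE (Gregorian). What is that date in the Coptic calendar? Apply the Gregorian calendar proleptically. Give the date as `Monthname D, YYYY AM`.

Meshir 6, 830 AM

Both dates share Julian Day Number 2127977; in the Coptic calendar that is 6 Meshir 830 AM.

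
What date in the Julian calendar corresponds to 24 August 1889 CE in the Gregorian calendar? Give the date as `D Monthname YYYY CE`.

The Julian–Gregorian offset here is 12 days (Julian trailing).
24 August 1889 Gregorian − 12 days → 12 August 1889 Julian.

12 August 1889 CE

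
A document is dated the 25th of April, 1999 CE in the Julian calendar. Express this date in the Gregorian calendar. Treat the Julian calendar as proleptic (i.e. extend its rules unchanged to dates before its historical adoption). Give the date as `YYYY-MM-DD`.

1999-05-08

At this point the Julian calendar is 13 days behind the Gregorian.
25 April 1999 Julian + 13 days → 8 May 1999 Gregorian.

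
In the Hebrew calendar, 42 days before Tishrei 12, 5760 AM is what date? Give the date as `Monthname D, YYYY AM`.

The starting date is JDN 2451444; 2451444 − 42 = 2451402.
JDN 2451402 corresponds to Av 29, 5759 AM.

Av 29, 5759 AM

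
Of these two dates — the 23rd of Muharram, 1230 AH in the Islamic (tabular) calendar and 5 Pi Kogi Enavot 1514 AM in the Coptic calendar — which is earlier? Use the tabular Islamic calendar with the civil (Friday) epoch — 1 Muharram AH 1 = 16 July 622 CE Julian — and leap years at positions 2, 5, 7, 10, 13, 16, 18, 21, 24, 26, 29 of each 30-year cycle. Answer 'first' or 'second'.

second

The two dates have Julian Day Numbers 2383979 and 2378017 respectively.
Since 2378017 < 2383979, the second date comes first.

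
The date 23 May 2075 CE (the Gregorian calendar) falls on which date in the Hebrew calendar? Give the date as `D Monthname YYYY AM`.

9 Sivan 5835 AM

Julian Day Number of the source date = 2479081.
Converting JDN 2479081 to the Hebrew calendar gives 9 Sivan 5835 AM.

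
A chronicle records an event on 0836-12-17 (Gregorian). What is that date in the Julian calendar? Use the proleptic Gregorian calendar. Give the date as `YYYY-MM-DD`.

For dates in this range the Gregorian date is 4 days ahead of the Julian.
17 December 836 Gregorian − 4 days → 13 December 836 Julian.

0836-12-13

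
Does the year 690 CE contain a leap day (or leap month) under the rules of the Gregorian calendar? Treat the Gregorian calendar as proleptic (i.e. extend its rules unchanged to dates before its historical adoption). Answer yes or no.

690 is not divisible by 4, so it is a common year.

no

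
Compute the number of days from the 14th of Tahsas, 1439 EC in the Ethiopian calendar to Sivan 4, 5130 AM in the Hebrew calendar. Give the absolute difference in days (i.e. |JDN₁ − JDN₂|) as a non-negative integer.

First date → JDN 2249553; second date → JDN 2221599.
The interval is |2249553 − 2221599| = 27954 days.

27954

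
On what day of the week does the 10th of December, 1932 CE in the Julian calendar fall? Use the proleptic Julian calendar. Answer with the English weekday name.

Friday

This is JDN 2427065 (23 December 1932 Gregorian).
Since JDN mod 7 = 4 (0 = Monday), the day is Friday.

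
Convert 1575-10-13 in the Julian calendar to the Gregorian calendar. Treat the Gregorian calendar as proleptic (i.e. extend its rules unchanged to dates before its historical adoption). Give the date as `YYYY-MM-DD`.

At this point the Julian calendar is 10 days behind the Gregorian.
13 October 1575 Julian + 10 days → 23 October 1575 Gregorian.

1575-10-23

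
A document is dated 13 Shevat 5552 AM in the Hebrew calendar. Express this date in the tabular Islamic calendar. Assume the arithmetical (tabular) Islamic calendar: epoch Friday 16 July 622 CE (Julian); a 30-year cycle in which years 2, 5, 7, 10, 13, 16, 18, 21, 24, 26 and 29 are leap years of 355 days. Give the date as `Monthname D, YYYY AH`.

The source date corresponds to 6 February 1792 in the Gregorian calendar (JDN 2375611).
That day falls on 12 Jumada al-Thani 1206 AH in the tabular Islamic calendar.

Jumada al-Thani 12, 1206 AH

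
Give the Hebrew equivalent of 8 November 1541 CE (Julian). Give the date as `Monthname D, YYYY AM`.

Cheshvan 18, 5302 AM

Both dates share Julian Day Number 2284220; in the Hebrew calendar that is 18 Cheshvan 5302 AM.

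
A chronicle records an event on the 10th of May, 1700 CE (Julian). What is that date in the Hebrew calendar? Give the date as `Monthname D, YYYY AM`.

Sivan 3, 5460 AM

Both dates share Julian Day Number 2342113; in the Hebrew calendar that is 3 Sivan 5460 AM.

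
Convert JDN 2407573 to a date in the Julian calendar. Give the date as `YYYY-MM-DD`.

The Gregorian equivalent of JDN 2407573 is 11 August 1879.
In the Julian calendar that day is 1879-07-30.

1879-07-30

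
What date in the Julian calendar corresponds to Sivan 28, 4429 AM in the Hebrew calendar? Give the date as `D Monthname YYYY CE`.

Both dates share Julian Day Number 1965563; in the Julian calendar that is 2 June 669 CE.

2 June 669 CE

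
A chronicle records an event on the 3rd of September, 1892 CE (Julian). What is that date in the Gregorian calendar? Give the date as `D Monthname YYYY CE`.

15 September 1892 CE

At this point the Julian calendar is 12 days behind the Gregorian.
3 September 1892 Julian + 12 days → 15 September 1892 Gregorian.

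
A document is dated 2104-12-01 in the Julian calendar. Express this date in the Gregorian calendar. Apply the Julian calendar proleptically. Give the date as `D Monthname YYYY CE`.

For dates in this range the Gregorian date is 14 days ahead of the Julian.
1 December 2104 Julian + 14 days → 15 December 2104 Gregorian.

15 December 2104 CE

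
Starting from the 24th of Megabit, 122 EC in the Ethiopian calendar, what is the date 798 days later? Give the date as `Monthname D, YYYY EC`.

Counting 798 days forward from JDN 1768619 reaches JDN 1769417, which is Sene 1, 124 EC.

Sene 1, 124 EC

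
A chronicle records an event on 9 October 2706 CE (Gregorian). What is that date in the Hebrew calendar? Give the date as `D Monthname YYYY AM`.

9 Tishrei 6467 AM

Julian Day Number of the source date = 2709687.
Converting JDN 2709687 to the Hebrew calendar gives 9 Tishrei 6467 AM.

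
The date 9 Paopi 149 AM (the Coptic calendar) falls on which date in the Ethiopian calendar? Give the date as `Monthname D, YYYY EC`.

Both dates share Julian Day Number 1879125; in the Ethiopian calendar that is 9 Tikimt 425 EC.

Tikimt 9, 425 EC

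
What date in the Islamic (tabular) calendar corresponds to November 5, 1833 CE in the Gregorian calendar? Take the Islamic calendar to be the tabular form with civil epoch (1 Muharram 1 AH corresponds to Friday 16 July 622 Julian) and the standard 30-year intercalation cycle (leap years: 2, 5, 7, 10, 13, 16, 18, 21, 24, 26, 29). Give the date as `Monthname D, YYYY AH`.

Julian Day Number of the source date = 2390858.
Converting JDN 2390858 to the tabular Islamic calendar gives 21 Jumada al-Thani 1249 AH.

Jumada al-Thani 21, 1249 AH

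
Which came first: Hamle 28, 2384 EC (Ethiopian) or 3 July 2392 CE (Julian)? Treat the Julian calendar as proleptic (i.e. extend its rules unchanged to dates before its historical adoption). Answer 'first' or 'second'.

second

First date → JDN 2594939; second date → JDN 2594920.
JDN 2594920 < JDN 2594939, so the second date is earlier.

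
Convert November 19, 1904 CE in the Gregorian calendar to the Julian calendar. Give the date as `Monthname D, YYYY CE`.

November 6, 1904 CE

At this point the Julian calendar is 13 days behind the Gregorian.
19 November 1904 Gregorian − 13 days → 6 November 1904 Julian.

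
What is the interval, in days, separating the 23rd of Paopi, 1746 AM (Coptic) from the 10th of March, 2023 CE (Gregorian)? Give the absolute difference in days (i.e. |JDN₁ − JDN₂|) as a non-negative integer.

First date → JDN 2462443; second date → JDN 2460014.
The interval is |2462443 − 2460014| = 2429 days.

2429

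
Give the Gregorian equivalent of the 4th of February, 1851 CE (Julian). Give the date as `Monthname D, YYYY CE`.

February 16, 1851 CE

For dates in this range the Gregorian date is 12 days ahead of the Julian.
4 February 1851 Julian + 12 days → 16 February 1851 Gregorian.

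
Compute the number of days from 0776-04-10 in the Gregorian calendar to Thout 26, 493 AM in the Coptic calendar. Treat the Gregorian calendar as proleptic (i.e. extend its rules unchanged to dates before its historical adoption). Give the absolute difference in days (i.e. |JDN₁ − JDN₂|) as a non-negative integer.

170

JDN of the first date = 2004588.
JDN of the second date = 2004758.
|2004758 − 2004588| = 170.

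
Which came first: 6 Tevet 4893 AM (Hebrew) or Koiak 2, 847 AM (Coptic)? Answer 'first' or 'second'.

second

First date → JDN 2134871; second date → JDN 2134122.
JDN 2134122 < JDN 2134871, so the second date is earlier.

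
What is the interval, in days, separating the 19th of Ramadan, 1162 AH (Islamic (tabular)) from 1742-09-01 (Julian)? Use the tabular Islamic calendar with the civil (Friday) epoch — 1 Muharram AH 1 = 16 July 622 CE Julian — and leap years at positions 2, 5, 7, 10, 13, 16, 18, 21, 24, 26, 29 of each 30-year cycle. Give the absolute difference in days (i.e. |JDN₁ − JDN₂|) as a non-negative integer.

JDN of the first date = 2360114.
JDN of the second date = 2357567.
|2357567 − 2360114| = 2547.

2547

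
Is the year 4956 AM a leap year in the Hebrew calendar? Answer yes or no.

no

Hebrew year 4956 is year 16 of its 19-year Metonic cycle; leap years are at positions 3, 6, 8, 11, 14, 17, 19, so it is a common year (12 months).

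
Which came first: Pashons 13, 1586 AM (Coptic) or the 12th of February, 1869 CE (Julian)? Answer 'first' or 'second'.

First date → JDN 2404203; second date → JDN 2403753.
JDN 2403753 < JDN 2404203, so the second date is earlier.

second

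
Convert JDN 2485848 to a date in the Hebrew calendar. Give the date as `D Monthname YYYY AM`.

JDN 2485848 is 1 December 2093 in the Gregorian calendar.
In the Hebrew calendar that day is 12 Kislev 5854 AM.

12 Kislev 5854 AM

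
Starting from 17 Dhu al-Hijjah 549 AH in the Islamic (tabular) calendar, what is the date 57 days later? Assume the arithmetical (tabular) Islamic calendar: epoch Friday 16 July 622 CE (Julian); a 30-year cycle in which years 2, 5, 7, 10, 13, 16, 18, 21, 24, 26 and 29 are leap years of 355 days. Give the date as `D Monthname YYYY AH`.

Counting 57 days forward from JDN 2142974 reaches JDN 2143031, which is 15 Safar 550 AH.

15 Safar 550 AH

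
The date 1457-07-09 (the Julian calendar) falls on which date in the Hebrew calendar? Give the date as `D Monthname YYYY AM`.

Julian Day Number of the source date = 2253417.
Converting JDN 2253417 to the Hebrew calendar gives 17 Tammuz 5217 AM.

17 Tammuz 5217 AM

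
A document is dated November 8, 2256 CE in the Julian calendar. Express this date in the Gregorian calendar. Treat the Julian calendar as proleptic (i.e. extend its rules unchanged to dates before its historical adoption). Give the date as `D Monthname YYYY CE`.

23 November 2256 CE

The Julian–Gregorian offset here is 15 days (Julian trailing).
8 November 2256 Julian + 15 days → 23 November 2256 Gregorian.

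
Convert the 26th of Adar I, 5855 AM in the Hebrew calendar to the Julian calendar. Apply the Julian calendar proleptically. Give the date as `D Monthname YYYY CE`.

17 February 2095 CE

The source date corresponds to 2 March 2095 in the Gregorian calendar (JDN 2486304).
That day falls on 17 February 2095 CE in the Julian calendar.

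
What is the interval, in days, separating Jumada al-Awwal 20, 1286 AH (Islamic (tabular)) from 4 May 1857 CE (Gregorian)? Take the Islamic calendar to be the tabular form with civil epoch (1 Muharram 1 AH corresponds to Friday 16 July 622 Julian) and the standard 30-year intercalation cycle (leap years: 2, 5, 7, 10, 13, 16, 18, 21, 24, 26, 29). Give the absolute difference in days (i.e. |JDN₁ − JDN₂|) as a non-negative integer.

JDN of the first date = 2403938.
JDN of the second date = 2399439.
|2399439 − 2403938| = 4499.

4499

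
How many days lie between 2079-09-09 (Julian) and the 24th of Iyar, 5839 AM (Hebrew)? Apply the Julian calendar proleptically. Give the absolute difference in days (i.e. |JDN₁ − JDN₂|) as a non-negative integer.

First date → JDN 2480664; second date → JDN 2480544.
The interval is |2480664 − 2480544| = 120 days.

120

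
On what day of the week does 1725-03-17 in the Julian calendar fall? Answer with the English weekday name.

Wednesday

Equivalently 28 March 1725 Gregorian, JDN 2351190.
Since JDN mod 7 = 2 (0 = Monday), the day is Wednesday.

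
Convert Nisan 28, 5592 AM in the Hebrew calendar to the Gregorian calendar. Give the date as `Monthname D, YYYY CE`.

Julian Day Number of the source date = 2390302.
Converting JDN 2390302 to the Gregorian calendar gives 28 April 1832 CE.

April 28, 1832 CE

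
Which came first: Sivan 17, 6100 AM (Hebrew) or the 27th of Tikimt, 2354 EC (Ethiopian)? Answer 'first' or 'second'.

first

The two dates have Julian Day Numbers 2575891 and 2583710 respectively.
Since 2575891 < 2583710, the first date comes first.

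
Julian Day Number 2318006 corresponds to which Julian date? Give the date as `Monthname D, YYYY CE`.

May 10, 1634 CE

JDN 2318006 is 20 May 1634 in the Gregorian calendar.
In the Julian calendar that day is May 10, 1634 CE.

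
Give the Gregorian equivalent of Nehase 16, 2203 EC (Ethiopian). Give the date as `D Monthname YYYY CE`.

Julian Day Number of the source date = 2528846.
Converting JDN 2528846 to the Gregorian calendar gives 24 August 2211 CE.

24 August 2211 CE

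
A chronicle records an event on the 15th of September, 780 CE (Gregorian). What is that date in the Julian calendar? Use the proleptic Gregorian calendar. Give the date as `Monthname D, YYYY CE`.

At this point the Julian calendar is 4 days behind the Gregorian.
15 September 780 Gregorian − 4 days → 11 September 780 Julian.

September 11, 780 CE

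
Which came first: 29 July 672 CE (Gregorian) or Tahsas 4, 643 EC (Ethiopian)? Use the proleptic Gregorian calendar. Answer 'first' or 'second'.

First date → JDN 1966713; second date → JDN 1958804.
JDN 1958804 < JDN 1966713, so the second date is earlier.

second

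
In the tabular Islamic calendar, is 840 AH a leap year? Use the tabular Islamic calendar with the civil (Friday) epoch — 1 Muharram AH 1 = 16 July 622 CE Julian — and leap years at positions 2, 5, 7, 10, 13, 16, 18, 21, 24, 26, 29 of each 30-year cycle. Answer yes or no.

no

Year 840 AH is year 30 of its 30-year cycle; leap positions are 2, 5, 7, 10, 13, 16, 18, 21, 24, 26, 29, so it is a common year (354 days).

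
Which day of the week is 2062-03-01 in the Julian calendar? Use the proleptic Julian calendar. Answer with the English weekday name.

Tuesday

Equivalently 14 March 2062 Gregorian, JDN 2474263.
2474263 ≡ 1 (mod 7); counting from Monday = 0 gives Tuesday.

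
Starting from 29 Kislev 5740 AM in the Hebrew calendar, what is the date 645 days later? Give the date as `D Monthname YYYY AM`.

The starting date is JDN 2444227; 2444227 + 645 = 2444872.
JDN 2444872 corresponds to 25 Elul 5741 AM.

25 Elul 5741 AM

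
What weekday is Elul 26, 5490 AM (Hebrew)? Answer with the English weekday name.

In the Gregorian calendar this is 8 September 1730 (JDN 2353180).
JDN 2353180 mod 7 = 4, and JDN 0 was a Monday, so this is a Friday.

Friday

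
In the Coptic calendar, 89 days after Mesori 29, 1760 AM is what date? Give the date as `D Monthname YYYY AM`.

23 Hathor 1761 AM

The starting date is JDN 2467863; 2467863 + 89 = 2467952.
JDN 2467952 corresponds to 23 Hathor 1761 AM.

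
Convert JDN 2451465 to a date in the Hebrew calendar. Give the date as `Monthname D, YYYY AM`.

Cheshvan 3, 5760 AM

The Gregorian equivalent of JDN 2451465 is 13 October 1999.
In the Hebrew calendar that day is Cheshvan 3, 5760 AM.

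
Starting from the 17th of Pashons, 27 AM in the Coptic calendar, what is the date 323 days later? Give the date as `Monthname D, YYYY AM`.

Parmouti 4, 28 AM

The starting date is JDN 1834782; 1834782 + 323 = 1835105.
JDN 1835105 corresponds to Parmouti 4, 28 AM.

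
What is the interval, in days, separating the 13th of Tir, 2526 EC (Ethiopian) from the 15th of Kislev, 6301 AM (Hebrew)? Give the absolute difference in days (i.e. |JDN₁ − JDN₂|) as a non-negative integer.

First date → JDN 2646609; second date → JDN 2649126.
The interval is |2646609 − 2649126| = 2517 days.

2517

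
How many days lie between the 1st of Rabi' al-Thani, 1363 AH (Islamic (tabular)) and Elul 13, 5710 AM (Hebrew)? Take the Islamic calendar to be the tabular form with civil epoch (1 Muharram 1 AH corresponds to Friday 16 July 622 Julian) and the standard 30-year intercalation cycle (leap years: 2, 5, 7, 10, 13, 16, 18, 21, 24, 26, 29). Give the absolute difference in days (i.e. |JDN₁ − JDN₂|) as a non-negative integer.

JDN of the first date = 2431176.
JDN of the second date = 2433520.
|2433520 − 2431176| = 2344.

2344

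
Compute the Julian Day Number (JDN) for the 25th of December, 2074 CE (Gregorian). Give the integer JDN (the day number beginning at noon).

JDN 2451545 is 1 January 2000 CE (Gregorian); the target day is +27387 days from there, so JDN = 2478932.

2478932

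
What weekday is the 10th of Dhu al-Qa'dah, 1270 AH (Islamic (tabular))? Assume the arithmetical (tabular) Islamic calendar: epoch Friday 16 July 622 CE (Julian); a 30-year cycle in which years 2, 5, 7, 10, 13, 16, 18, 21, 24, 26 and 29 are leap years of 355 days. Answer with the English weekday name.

Friday

This is JDN 2398435 (4 August 1854 Gregorian).
JDN 2398435 mod 7 = 4, and JDN 0 was a Monday, so this is a Friday.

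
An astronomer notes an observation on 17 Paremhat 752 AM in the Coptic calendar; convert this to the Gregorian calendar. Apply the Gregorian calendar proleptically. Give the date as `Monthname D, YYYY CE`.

Julian Day Number of the source date = 2099529.
Converting JDN 2099529 to the Gregorian calendar gives 19 March 1036 CE.

March 19, 1036 CE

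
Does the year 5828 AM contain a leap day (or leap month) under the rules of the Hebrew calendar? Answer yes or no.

Hebrew year 5828 is year 14 of its 19-year Metonic cycle; leap years are at positions 3, 6, 8, 11, 14, 17, 19, so it is a leap year (13 months).

yes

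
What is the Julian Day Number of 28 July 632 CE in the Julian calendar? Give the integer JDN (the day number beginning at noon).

Equivalently 31 July 632 (proleptic Gregorian).
JDN 2451545 is 1 January 2000 CE (Gregorian); the target day is −499440 days from there, so JDN = 1952105.

1952105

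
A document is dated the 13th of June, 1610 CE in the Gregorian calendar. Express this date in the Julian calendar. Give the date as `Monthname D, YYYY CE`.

For dates in this range the Gregorian date is 10 days ahead of the Julian.
13 June 1610 Gregorian − 10 days → 3 June 1610 Julian.

June 3, 1610 CE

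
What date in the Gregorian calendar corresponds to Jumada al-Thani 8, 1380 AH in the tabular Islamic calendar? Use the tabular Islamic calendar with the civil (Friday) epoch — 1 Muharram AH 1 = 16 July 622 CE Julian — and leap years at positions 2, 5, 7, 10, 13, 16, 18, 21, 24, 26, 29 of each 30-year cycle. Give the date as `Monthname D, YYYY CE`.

November 28, 1960 CE

Julian Day Number of the source date = 2437267.
Converting JDN 2437267 to the Gregorian calendar gives 28 November 1960 CE.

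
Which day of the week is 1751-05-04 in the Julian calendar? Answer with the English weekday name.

Saturday

In the Gregorian calendar this is 15 May 1751 (JDN 2360734).
2360734 ≡ 5 (mod 7); counting from Monday = 0 gives Saturday.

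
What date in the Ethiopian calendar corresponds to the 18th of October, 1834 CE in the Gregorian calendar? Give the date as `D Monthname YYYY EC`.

Julian Day Number of the source date = 2391205.
Converting JDN 2391205 to the Ethiopian calendar gives 9 Tikimt 1827 EC.

9 Tikimt 1827 EC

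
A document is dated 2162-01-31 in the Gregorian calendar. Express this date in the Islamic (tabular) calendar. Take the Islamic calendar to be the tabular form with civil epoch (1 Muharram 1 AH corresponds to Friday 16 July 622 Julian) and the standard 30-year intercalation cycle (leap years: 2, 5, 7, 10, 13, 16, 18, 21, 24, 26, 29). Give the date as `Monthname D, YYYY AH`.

Julian Day Number of the source date = 2510745.
Converting JDN 2510745 to the tabular Islamic calendar gives 14 Shawwal 1587 AH.

Shawwal 14, 1587 AH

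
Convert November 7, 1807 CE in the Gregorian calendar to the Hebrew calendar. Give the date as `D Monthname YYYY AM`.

Both dates share Julian Day Number 2381363; in the Hebrew calendar that is 6 Cheshvan 5568 AM.

6 Cheshvan 5568 AM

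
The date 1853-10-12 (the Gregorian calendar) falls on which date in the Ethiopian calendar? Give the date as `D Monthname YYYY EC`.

Julian Day Number of the source date = 2398139.
Converting JDN 2398139 to the Ethiopian calendar gives 3 Tikimt 1846 EC.

3 Tikimt 1846 EC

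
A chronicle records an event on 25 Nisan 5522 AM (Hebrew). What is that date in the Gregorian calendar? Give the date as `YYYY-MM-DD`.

1762-04-18

Julian Day Number of the source date = 2364725.
Converting JDN 2364725 to the Gregorian calendar gives 18 April 1762 CE.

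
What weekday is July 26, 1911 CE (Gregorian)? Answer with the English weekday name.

Since JDN mod 7 = 2 (0 = Monday), the day is Wednesday.

Wednesday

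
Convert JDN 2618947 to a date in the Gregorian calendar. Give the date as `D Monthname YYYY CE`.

JDN 2451545 is 1 Jan 2000; 2618947 is +167402 days from there.

1 May 2458 CE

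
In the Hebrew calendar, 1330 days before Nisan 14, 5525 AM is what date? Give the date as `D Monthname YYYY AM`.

14 Av 5521 AM

Counting 1330 days back from JDN 2365808 reaches JDN 2364478, which is 14 Av 5521 AM.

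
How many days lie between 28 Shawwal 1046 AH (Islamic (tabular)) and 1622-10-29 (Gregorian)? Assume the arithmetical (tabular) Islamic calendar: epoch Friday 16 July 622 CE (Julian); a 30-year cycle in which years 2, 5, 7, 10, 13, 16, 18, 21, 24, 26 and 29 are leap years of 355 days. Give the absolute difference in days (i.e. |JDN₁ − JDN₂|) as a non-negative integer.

5261

First date → JDN 2319046; second date → JDN 2313785.
The interval is |2319046 − 2313785| = 5261 days.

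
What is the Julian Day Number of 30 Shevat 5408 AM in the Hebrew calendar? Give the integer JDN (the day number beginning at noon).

2323033

In the Gregorian calendar the same day is 23 February 1648.
JDN 2451545 is 1 January 2000 CE (Gregorian); the target day is −128512 days from there, so JDN = 2323033.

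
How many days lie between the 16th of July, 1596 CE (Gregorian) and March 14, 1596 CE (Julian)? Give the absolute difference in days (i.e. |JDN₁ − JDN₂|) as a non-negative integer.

114

JDN of the first date = 2304184.
JDN of the second date = 2304070.
|2304070 − 2304184| = 114.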